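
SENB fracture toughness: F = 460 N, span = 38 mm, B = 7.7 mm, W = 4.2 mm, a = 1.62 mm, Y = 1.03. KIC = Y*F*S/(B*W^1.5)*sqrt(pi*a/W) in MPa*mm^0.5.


KIC = 1.03*460*38/(7.7*4.2^1.5)*sqrt(pi*1.62/4.2) = 299.03

299.03


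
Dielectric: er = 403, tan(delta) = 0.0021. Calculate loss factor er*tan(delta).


Loss = 403 * 0.0021 = 0.846

0.846


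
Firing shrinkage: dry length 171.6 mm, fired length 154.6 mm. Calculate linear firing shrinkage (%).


FS = (171.6 - 154.6) / 171.6 * 100 = 9.91%

9.91


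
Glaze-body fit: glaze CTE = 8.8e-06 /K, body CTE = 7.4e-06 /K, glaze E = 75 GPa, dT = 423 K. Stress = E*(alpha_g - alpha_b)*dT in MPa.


Stress = 75*1000*(8.8e-06 - 7.4e-06)*423 = 44.4 MPa

44.4


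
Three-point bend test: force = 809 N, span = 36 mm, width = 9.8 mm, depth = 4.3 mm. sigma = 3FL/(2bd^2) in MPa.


sigma = 3*809*36/(2*9.8*4.3^2) = 241.1 MPa

241.1


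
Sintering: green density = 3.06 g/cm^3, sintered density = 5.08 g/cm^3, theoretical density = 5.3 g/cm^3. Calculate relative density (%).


Relative = 5.08 / 5.3 * 100 = 95.8%

95.8


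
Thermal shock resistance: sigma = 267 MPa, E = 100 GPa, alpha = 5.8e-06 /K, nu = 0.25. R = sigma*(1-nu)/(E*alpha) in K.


R = 267*(1-0.25)/(100*1000*5.8e-06) = 345 K

345


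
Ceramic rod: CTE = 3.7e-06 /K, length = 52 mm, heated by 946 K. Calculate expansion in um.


dL = 3.7e-06 * 52 * 946 * 1000 = 182.01 um

182.01


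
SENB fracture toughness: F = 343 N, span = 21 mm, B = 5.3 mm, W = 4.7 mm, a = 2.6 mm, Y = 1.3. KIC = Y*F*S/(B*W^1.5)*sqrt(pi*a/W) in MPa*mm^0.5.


KIC = 1.3*343*21/(5.3*4.7^1.5)*sqrt(pi*2.6/4.7) = 228.58

228.58


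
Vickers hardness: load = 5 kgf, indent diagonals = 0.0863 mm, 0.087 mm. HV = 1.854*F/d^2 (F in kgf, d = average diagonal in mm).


d_avg = (0.0863+0.087)/2 = 0.08665 mm
HV = 1.854*5/0.08665^2 = 1235

1235


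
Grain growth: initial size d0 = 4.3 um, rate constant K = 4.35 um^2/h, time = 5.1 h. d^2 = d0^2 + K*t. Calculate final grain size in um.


d^2 = 4.3^2 + 4.35*5.1 = 40.675
d = sqrt(40.675) = 6.38 um

6.38


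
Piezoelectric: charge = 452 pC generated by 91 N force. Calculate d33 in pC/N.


d33 = 452 / 91 = 5.0 pC/N

5.0


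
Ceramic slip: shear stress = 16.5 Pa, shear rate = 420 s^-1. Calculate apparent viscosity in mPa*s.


eta = tau/gamma * 1000 = 16.5/420 * 1000 = 39.3 mPa*s

39.3


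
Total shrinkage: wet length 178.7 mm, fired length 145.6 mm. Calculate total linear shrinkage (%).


TS = (178.7 - 145.6) / 178.7 * 100 = 18.52%

18.52


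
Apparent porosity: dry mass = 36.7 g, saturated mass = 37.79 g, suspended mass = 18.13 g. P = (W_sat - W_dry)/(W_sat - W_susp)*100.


P = (37.79 - 36.7) / (37.79 - 18.13) * 100 = 1.09 / 19.66 * 100 = 5.5%

5.5


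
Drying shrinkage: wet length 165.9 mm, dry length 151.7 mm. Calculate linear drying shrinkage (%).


DS = (165.9 - 151.7) / 165.9 * 100 = 8.56%

8.56


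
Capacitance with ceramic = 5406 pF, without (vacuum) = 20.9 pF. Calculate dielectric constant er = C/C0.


er = 5406 / 20.9 = 258.66

258.66


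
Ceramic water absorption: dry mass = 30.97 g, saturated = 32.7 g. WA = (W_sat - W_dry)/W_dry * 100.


WA = (32.7 - 30.97) / 30.97 * 100 = 5.59%

5.59


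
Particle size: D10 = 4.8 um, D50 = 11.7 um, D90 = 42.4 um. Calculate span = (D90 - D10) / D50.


Span = (42.4 - 4.8) / 11.7 = 37.6 / 11.7 = 3.214

3.214


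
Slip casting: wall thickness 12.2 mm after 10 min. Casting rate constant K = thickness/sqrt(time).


K = 12.2 / sqrt(10) = 12.2 / 3.1623 = 3.858 mm/min^0.5

3.858


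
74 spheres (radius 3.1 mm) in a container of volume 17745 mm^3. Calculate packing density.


V_sphere = 4/3*pi*3.1^3 = 124.7882 mm^3
Total V = 74*124.7882 = 9234.3268 mm^3
PD = 9234.3268 / 17745 = 0.52

0.52


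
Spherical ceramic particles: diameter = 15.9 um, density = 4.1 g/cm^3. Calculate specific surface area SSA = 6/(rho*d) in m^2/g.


SSA = 6 / (4.1 * 15.9) = 0.092 m^2/g

0.092


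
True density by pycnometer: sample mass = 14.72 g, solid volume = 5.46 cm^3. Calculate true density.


TD = 14.72 / 5.46 = 2.696 g/cm^3

2.696


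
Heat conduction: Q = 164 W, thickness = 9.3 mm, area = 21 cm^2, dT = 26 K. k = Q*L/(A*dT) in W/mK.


k = 164*9.3/1000/(21/10000*26) = 27.93 W/mK

27.93


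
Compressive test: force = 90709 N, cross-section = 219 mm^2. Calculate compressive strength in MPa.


CS = 90709 / 219 = 414.2 MPa

414.2


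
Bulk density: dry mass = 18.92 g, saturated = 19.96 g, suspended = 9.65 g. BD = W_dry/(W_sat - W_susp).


BD = 18.92 / (19.96 - 9.65) = 18.92 / 10.31 = 1.835 g/cm^3

1.835


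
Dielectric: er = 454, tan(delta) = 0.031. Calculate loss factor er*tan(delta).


Loss = 454 * 0.031 = 14.074

14.074


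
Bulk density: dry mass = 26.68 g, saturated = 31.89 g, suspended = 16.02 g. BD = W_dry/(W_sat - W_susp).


BD = 26.68 / (31.89 - 16.02) = 26.68 / 15.87 = 1.681 g/cm^3

1.681


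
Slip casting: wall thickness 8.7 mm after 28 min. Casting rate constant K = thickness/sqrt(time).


K = 8.7 / sqrt(28) = 8.7 / 5.2915 = 1.644 mm/min^0.5

1.644


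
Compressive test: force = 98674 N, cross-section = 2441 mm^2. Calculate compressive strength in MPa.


CS = 98674 / 2441 = 40.4 MPa

40.4


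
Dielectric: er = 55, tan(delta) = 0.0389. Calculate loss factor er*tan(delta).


Loss = 55 * 0.0389 = 2.14

2.14


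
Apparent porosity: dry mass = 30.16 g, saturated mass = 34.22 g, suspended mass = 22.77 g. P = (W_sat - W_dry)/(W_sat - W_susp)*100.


P = (34.22 - 30.16) / (34.22 - 22.77) * 100 = 4.06 / 11.45 * 100 = 35.5%

35.5


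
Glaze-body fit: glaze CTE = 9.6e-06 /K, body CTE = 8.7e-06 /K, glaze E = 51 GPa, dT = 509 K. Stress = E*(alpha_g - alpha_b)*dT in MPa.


Stress = 51*1000*(9.6e-06 - 8.7e-06)*509 = 23.4 MPa

23.4


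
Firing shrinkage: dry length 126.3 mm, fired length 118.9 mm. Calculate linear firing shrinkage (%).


FS = (126.3 - 118.9) / 126.3 * 100 = 5.86%

5.86


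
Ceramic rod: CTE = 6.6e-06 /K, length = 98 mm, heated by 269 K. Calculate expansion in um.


dL = 6.6e-06 * 98 * 269 * 1000 = 173.989 um

173.989


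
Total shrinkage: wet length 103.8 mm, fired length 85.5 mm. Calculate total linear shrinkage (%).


TS = (103.8 - 85.5) / 103.8 * 100 = 17.63%

17.63


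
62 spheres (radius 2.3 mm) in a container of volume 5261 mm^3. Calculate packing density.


V_sphere = 4/3*pi*2.3^3 = 50.965 mm^3
Total V = 62*50.965 = 3159.83 mm^3
PD = 3159.83 / 5261 = 0.601

0.601


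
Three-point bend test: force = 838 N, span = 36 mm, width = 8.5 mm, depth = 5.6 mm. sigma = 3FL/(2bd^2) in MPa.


sigma = 3*838*36/(2*8.5*5.6^2) = 169.8 MPa

169.8


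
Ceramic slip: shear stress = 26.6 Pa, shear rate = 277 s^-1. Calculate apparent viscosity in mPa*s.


eta = tau/gamma * 1000 = 26.6/277 * 1000 = 96.0 mPa*s

96.0


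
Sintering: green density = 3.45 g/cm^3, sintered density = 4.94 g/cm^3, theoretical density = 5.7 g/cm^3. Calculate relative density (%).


Relative = 4.94 / 5.7 * 100 = 86.7%

86.7


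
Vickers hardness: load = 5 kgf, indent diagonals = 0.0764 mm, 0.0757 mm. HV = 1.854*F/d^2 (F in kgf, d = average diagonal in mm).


d_avg = (0.0764+0.0757)/2 = 0.07605 mm
HV = 1.854*5/0.07605^2 = 1603

1603


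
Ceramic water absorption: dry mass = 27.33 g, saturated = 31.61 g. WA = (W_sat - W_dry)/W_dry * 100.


WA = (31.61 - 27.33) / 27.33 * 100 = 15.66%

15.66


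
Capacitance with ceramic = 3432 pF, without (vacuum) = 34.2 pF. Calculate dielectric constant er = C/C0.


er = 3432 / 34.2 = 100.35

100.35


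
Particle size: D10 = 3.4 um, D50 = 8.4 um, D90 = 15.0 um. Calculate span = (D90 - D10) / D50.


Span = (15.0 - 3.4) / 8.4 = 11.6 / 8.4 = 1.381

1.381


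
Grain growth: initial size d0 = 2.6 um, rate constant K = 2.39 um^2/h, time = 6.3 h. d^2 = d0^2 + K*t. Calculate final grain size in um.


d^2 = 2.6^2 + 2.39*6.3 = 21.817
d = sqrt(21.817) = 4.67 um

4.67


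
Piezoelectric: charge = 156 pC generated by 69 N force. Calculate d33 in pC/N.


d33 = 156 / 69 = 2.3 pC/N

2.3


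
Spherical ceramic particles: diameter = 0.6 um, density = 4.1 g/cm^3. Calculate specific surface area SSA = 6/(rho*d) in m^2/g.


SSA = 6 / (4.1 * 0.6) = 2.439 m^2/g

2.439


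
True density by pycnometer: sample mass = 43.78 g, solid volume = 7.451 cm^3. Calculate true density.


TD = 43.78 / 7.451 = 5.876 g/cm^3

5.876


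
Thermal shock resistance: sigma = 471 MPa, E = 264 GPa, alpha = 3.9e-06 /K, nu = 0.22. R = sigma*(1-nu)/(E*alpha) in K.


R = 471*(1-0.22)/(264*1000*3.9e-06) = 357 K

357


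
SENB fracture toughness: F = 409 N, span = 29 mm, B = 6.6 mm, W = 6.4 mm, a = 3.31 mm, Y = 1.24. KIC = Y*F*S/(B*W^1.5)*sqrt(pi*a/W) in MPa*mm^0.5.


KIC = 1.24*409*29/(6.6*6.4^1.5)*sqrt(pi*3.31/6.4) = 175.44

175.44


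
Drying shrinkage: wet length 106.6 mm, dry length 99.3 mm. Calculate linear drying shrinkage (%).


DS = (106.6 - 99.3) / 106.6 * 100 = 6.85%

6.85


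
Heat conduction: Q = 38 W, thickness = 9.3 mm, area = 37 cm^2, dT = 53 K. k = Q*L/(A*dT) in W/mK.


k = 38*9.3/1000/(37/10000*53) = 1.8 W/mK

1.8


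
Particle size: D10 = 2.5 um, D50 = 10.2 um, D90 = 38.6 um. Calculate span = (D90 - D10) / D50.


Span = (38.6 - 2.5) / 10.2 = 36.1 / 10.2 = 3.539

3.539


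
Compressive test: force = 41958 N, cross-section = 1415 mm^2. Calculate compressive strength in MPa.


CS = 41958 / 1415 = 29.7 MPa

29.7


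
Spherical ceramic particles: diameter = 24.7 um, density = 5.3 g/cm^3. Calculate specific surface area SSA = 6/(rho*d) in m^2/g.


SSA = 6 / (5.3 * 24.7) = 0.046 m^2/g

0.046


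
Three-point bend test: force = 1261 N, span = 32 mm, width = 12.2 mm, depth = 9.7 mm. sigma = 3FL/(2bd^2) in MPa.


sigma = 3*1261*32/(2*12.2*9.7^2) = 52.7 MPa

52.7


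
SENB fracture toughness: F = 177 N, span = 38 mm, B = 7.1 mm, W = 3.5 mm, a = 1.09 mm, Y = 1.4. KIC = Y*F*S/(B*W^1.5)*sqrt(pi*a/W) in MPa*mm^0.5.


KIC = 1.4*177*38/(7.1*3.5^1.5)*sqrt(pi*1.09/3.5) = 200.35

200.35


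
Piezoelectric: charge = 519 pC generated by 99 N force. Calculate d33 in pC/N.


d33 = 519 / 99 = 5.2 pC/N

5.2


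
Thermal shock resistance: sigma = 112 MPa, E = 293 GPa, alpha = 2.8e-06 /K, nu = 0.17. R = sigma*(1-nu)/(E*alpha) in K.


R = 112*(1-0.17)/(293*1000*2.8e-06) = 113 K

113


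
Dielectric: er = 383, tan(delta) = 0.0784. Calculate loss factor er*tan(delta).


Loss = 383 * 0.0784 = 30.027

30.027


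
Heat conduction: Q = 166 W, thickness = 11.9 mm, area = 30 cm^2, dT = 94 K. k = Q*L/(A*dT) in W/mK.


k = 166*11.9/1000/(30/10000*94) = 7.0 W/mK

7.0


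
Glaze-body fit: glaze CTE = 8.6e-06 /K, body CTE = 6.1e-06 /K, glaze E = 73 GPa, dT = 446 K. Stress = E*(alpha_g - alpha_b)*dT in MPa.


Stress = 73*1000*(8.6e-06 - 6.1e-06)*446 = 81.4 MPa

81.4


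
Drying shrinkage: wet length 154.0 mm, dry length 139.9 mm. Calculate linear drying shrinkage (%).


DS = (154.0 - 139.9) / 154.0 * 100 = 9.16%

9.16


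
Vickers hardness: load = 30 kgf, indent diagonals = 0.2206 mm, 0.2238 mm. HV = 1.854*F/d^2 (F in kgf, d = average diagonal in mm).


d_avg = (0.2206+0.2238)/2 = 0.2222 mm
HV = 1.854*30/0.2222^2 = 1127

1127


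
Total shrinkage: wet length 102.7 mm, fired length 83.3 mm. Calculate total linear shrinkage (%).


TS = (102.7 - 83.3) / 102.7 * 100 = 18.89%

18.89


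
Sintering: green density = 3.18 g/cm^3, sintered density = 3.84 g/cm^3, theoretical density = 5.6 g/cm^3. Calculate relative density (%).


Relative = 3.84 / 5.6 * 100 = 68.6%

68.6


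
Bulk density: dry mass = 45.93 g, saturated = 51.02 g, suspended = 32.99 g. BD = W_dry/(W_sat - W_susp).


BD = 45.93 / (51.02 - 32.99) = 45.93 / 18.03 = 2.547 g/cm^3

2.547


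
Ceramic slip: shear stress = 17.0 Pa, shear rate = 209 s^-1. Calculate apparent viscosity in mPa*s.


eta = tau/gamma * 1000 = 17.0/209 * 1000 = 81.3 mPa*s

81.3


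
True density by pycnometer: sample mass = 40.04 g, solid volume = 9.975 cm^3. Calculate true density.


TD = 40.04 / 9.975 = 4.014 g/cm^3

4.014


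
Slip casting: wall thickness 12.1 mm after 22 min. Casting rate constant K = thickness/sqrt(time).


K = 12.1 / sqrt(22) = 12.1 / 4.6904 = 2.58 mm/min^0.5

2.58


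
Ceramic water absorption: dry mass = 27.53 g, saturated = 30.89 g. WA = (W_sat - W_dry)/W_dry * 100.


WA = (30.89 - 27.53) / 27.53 * 100 = 12.2%

12.2


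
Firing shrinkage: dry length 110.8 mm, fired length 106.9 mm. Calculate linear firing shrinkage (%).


FS = (110.8 - 106.9) / 110.8 * 100 = 3.52%

3.52


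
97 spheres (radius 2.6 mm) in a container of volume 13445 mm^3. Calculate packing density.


V_sphere = 4/3*pi*2.6^3 = 73.6222 mm^3
Total V = 97*73.6222 = 7141.3534 mm^3
PD = 7141.3534 / 13445 = 0.531

0.531


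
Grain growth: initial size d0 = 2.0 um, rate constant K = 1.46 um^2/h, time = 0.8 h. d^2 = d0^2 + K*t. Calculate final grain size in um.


d^2 = 2.0^2 + 1.46*0.8 = 5.168
d = sqrt(5.168) = 2.27 um

2.27


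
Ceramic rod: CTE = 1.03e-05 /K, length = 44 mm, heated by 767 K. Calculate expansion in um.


dL = 1.03e-05 * 44 * 767 * 1000 = 347.604 um

347.604


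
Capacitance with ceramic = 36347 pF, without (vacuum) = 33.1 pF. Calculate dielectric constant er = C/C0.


er = 36347 / 33.1 = 1098.1

1098.1


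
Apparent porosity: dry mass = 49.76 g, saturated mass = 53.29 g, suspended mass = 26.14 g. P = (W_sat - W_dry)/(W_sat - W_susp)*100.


P = (53.29 - 49.76) / (53.29 - 26.14) * 100 = 3.53 / 27.15 * 100 = 13.0%

13.0


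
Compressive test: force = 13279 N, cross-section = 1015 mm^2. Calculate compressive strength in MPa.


CS = 13279 / 1015 = 13.1 MPa

13.1


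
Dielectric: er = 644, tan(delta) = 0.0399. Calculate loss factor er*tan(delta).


Loss = 644 * 0.0399 = 25.696

25.696


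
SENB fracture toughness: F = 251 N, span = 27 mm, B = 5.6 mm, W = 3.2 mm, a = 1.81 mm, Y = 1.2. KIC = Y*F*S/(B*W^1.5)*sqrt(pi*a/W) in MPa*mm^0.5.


KIC = 1.2*251*27/(5.6*3.2^1.5)*sqrt(pi*1.81/3.2) = 338.18

338.18


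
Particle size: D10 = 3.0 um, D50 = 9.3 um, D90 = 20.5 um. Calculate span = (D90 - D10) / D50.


Span = (20.5 - 3.0) / 9.3 = 17.5 / 9.3 = 1.882

1.882


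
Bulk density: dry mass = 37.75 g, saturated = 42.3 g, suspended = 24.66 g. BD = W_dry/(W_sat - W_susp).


BD = 37.75 / (42.3 - 24.66) = 37.75 / 17.64 = 2.14 g/cm^3

2.14


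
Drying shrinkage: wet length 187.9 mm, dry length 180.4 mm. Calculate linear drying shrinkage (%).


DS = (187.9 - 180.4) / 187.9 * 100 = 3.99%

3.99


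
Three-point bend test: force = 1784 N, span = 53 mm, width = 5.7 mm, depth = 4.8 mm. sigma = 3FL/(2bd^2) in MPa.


sigma = 3*1784*53/(2*5.7*4.8^2) = 1080.0 MPa

1080.0


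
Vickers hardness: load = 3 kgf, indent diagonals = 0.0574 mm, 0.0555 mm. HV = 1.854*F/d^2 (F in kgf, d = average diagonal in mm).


d_avg = (0.0574+0.0555)/2 = 0.05645 mm
HV = 1.854*3/0.05645^2 = 1745

1745


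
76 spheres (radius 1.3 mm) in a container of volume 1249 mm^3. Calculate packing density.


V_sphere = 4/3*pi*1.3^3 = 9.2028 mm^3
Total V = 76*9.2028 = 699.4128 mm^3
PD = 699.4128 / 1249 = 0.56

0.56


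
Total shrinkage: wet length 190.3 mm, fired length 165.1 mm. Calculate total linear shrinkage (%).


TS = (190.3 - 165.1) / 190.3 * 100 = 13.24%

13.24


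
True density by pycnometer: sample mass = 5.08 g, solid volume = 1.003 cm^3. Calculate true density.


TD = 5.08 / 1.003 = 5.065 g/cm^3

5.065


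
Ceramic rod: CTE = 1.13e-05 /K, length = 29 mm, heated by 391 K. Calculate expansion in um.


dL = 1.13e-05 * 29 * 391 * 1000 = 128.131 um

128.131


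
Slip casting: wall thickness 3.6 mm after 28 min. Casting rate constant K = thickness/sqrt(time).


K = 3.6 / sqrt(28) = 3.6 / 5.2915 = 0.68 mm/min^0.5

0.68


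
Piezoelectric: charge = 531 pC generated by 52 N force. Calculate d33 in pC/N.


d33 = 531 / 52 = 10.2 pC/N

10.2


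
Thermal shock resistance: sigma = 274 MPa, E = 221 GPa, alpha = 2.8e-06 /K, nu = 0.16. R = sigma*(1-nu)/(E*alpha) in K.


R = 274*(1-0.16)/(221*1000*2.8e-06) = 372 K

372


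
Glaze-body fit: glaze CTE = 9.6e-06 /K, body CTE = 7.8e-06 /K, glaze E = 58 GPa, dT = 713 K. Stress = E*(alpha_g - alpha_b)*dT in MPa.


Stress = 58*1000*(9.6e-06 - 7.8e-06)*713 = 74.4 MPa

74.4


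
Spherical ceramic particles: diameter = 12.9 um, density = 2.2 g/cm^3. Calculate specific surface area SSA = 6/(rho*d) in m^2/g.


SSA = 6 / (2.2 * 12.9) = 0.211 m^2/g

0.211


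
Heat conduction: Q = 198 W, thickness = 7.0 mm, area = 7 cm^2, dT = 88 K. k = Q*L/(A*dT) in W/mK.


k = 198*7.0/1000/(7/10000*88) = 22.5 W/mK

22.5


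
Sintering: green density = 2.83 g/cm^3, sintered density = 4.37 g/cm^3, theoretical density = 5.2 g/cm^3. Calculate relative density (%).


Relative = 4.37 / 5.2 * 100 = 84.0%

84.0


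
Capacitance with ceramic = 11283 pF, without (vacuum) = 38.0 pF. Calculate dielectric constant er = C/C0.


er = 11283 / 38.0 = 296.92

296.92


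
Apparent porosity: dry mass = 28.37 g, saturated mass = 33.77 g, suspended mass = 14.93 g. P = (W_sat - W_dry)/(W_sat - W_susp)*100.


P = (33.77 - 28.37) / (33.77 - 14.93) * 100 = 5.4 / 18.84 * 100 = 28.7%

28.7


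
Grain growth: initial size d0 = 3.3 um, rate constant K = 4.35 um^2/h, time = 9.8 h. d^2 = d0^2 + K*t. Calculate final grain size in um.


d^2 = 3.3^2 + 4.35*9.8 = 53.52
d = sqrt(53.52) = 7.32 um

7.32


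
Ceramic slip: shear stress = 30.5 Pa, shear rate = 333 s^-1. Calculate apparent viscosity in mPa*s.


eta = tau/gamma * 1000 = 30.5/333 * 1000 = 91.6 mPa*s

91.6


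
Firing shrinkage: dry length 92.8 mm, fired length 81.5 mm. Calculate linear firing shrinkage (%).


FS = (92.8 - 81.5) / 92.8 * 100 = 12.18%

12.18


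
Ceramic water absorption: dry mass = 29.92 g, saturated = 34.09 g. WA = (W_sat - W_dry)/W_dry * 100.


WA = (34.09 - 29.92) / 29.92 * 100 = 13.94%

13.94


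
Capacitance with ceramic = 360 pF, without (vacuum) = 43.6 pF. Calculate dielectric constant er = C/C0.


er = 360 / 43.6 = 8.26

8.26


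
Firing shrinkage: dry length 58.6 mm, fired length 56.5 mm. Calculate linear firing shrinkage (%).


FS = (58.6 - 56.5) / 58.6 * 100 = 3.58%

3.58


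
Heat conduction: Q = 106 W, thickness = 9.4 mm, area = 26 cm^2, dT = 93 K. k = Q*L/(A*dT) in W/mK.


k = 106*9.4/1000/(26/10000*93) = 4.12 W/mK

4.12


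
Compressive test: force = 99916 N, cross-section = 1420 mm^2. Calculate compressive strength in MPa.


CS = 99916 / 1420 = 70.4 MPa

70.4


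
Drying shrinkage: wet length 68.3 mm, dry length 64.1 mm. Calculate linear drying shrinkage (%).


DS = (68.3 - 64.1) / 68.3 * 100 = 6.15%

6.15


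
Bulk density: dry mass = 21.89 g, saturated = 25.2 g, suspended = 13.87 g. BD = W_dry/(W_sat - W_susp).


BD = 21.89 / (25.2 - 13.87) = 21.89 / 11.33 = 1.932 g/cm^3

1.932


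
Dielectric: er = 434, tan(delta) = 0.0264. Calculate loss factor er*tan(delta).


Loss = 434 * 0.0264 = 11.458

11.458


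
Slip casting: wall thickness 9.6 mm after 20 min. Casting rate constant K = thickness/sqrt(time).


K = 9.6 / sqrt(20) = 9.6 / 4.4721 = 2.147 mm/min^0.5

2.147


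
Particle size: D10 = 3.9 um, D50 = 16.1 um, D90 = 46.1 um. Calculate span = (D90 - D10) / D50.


Span = (46.1 - 3.9) / 16.1 = 42.2 / 16.1 = 2.621

2.621


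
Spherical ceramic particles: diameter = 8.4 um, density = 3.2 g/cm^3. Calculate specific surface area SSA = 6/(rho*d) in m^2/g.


SSA = 6 / (3.2 * 8.4) = 0.223 m^2/g

0.223


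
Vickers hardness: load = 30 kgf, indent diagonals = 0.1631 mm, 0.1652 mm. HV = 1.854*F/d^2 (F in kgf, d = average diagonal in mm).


d_avg = (0.1631+0.1652)/2 = 0.16415 mm
HV = 1.854*30/0.16415^2 = 2064

2064


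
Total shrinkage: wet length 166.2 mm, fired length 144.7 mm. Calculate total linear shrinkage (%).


TS = (166.2 - 144.7) / 166.2 * 100 = 12.94%

12.94


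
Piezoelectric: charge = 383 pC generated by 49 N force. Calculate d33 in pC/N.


d33 = 383 / 49 = 7.8 pC/N

7.8


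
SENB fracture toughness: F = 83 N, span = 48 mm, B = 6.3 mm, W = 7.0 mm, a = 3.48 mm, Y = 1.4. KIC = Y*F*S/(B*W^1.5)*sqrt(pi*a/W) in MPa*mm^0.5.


KIC = 1.4*83*48/(6.3*7.0^1.5)*sqrt(pi*3.48/7.0) = 59.74

59.74


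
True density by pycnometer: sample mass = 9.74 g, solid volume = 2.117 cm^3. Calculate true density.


TD = 9.74 / 2.117 = 4.601 g/cm^3

4.601


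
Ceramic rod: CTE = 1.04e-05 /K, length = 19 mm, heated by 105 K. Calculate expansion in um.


dL = 1.04e-05 * 19 * 105 * 1000 = 20.748 um

20.748


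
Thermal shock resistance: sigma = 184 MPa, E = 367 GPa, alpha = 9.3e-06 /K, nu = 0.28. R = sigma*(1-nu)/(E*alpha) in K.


R = 184*(1-0.28)/(367*1000*9.3e-06) = 39 K

39


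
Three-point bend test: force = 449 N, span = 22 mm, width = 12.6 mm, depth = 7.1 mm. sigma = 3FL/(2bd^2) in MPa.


sigma = 3*449*22/(2*12.6*7.1^2) = 23.3 MPa

23.3


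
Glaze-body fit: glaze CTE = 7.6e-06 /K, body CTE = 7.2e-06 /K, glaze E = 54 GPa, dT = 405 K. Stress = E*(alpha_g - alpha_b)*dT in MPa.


Stress = 54*1000*(7.6e-06 - 7.2e-06)*405 = 8.7 MPa

8.7


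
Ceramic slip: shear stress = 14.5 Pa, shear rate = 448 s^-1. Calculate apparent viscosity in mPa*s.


eta = tau/gamma * 1000 = 14.5/448 * 1000 = 32.4 mPa*s

32.4


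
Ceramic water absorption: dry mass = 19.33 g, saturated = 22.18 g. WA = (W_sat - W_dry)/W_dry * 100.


WA = (22.18 - 19.33) / 19.33 * 100 = 14.74%

14.74


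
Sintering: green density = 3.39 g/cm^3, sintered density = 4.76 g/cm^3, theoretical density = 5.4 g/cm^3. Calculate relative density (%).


Relative = 4.76 / 5.4 * 100 = 88.1%

88.1


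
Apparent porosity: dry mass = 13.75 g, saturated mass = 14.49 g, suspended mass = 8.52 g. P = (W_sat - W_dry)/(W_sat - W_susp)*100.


P = (14.49 - 13.75) / (14.49 - 8.52) * 100 = 0.74 / 5.97 * 100 = 12.4%

12.4


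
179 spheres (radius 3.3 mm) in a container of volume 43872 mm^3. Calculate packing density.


V_sphere = 4/3*pi*3.3^3 = 150.5326 mm^3
Total V = 179*150.5326 = 26945.3354 mm^3
PD = 26945.3354 / 43872 = 0.614

0.614


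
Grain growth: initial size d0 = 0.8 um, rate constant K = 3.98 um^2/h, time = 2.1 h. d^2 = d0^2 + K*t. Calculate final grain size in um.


d^2 = 0.8^2 + 3.98*2.1 = 8.998
d = sqrt(8.998) = 3.0 um

3.0


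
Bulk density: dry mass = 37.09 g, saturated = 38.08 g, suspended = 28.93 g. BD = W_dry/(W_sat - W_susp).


BD = 37.09 / (38.08 - 28.93) = 37.09 / 9.15 = 4.054 g/cm^3

4.054


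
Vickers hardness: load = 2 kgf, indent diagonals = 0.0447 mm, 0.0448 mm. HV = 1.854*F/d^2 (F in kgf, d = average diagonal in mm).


d_avg = (0.0447+0.0448)/2 = 0.04475 mm
HV = 1.854*2/0.04475^2 = 1852

1852


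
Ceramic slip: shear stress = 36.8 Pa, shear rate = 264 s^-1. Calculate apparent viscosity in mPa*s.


eta = tau/gamma * 1000 = 36.8/264 * 1000 = 139.4 mPa*s

139.4


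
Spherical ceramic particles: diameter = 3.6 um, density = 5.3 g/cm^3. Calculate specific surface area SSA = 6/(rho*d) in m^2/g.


SSA = 6 / (5.3 * 3.6) = 0.314 m^2/g

0.314


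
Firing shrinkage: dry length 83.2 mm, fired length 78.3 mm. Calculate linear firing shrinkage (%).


FS = (83.2 - 78.3) / 83.2 * 100 = 5.89%

5.89


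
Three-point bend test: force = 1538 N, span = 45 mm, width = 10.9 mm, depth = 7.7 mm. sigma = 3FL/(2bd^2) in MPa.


sigma = 3*1538*45/(2*10.9*7.7^2) = 160.6 MPa

160.6


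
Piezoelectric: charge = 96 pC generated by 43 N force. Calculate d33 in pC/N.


d33 = 96 / 43 = 2.2 pC/N

2.2


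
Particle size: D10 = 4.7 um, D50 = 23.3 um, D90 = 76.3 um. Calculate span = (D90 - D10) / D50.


Span = (76.3 - 4.7) / 23.3 = 71.6 / 23.3 = 3.073

3.073


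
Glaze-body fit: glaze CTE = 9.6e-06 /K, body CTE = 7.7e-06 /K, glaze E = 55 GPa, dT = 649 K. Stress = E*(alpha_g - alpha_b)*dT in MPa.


Stress = 55*1000*(9.6e-06 - 7.7e-06)*649 = 67.8 MPa

67.8


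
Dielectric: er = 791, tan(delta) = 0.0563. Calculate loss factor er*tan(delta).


Loss = 791 * 0.0563 = 44.533

44.533


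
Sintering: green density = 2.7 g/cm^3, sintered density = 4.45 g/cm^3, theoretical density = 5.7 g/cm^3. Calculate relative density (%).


Relative = 4.45 / 5.7 * 100 = 78.1%

78.1


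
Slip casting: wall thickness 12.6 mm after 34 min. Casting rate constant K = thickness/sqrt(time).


K = 12.6 / sqrt(34) = 12.6 / 5.831 = 2.161 mm/min^0.5

2.161


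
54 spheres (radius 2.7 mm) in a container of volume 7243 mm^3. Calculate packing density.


V_sphere = 4/3*pi*2.7^3 = 82.448 mm^3
Total V = 54*82.448 = 4452.192 mm^3
PD = 4452.192 / 7243 = 0.615

0.615


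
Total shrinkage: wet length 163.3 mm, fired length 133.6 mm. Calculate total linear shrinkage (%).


TS = (163.3 - 133.6) / 163.3 * 100 = 18.19%

18.19


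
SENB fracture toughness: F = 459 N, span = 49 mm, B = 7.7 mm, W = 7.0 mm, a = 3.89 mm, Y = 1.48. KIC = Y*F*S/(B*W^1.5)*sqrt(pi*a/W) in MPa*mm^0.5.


KIC = 1.48*459*49/(7.7*7.0^1.5)*sqrt(pi*3.89/7.0) = 308.41

308.41


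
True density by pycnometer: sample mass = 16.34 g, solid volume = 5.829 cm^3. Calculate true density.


TD = 16.34 / 5.829 = 2.803 g/cm^3

2.803


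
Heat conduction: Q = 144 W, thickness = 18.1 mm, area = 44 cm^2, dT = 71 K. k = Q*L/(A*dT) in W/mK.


k = 144*18.1/1000/(44/10000*71) = 8.34 W/mK

8.34


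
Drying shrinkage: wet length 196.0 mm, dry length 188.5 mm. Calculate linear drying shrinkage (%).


DS = (196.0 - 188.5) / 196.0 * 100 = 3.83%

3.83


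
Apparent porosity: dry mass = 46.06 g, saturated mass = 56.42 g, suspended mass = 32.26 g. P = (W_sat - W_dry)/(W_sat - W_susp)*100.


P = (56.42 - 46.06) / (56.42 - 32.26) * 100 = 10.36 / 24.16 * 100 = 42.9%

42.9


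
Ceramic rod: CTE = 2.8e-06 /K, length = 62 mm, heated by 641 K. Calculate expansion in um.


dL = 2.8e-06 * 62 * 641 * 1000 = 111.278 um

111.278


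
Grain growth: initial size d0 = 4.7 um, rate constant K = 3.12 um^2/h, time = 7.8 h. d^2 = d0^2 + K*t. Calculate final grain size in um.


d^2 = 4.7^2 + 3.12*7.8 = 46.426
d = sqrt(46.426) = 6.81 um

6.81


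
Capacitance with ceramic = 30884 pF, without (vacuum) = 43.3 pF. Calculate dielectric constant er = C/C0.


er = 30884 / 43.3 = 713.26

713.26


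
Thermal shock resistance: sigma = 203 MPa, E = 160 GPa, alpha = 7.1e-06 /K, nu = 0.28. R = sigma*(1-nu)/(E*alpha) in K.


R = 203*(1-0.28)/(160*1000*7.1e-06) = 129 K

129


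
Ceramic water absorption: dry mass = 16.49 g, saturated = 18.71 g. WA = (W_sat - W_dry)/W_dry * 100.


WA = (18.71 - 16.49) / 16.49 * 100 = 13.46%

13.46


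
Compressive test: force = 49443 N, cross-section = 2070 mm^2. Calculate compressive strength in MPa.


CS = 49443 / 2070 = 23.9 MPa

23.9


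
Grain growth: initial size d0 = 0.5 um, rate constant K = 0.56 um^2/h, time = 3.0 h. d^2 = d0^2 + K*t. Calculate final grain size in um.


d^2 = 0.5^2 + 0.56*3.0 = 1.93
d = sqrt(1.93) = 1.39 um

1.39


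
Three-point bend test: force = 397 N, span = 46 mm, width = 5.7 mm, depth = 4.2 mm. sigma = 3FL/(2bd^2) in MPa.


sigma = 3*397*46/(2*5.7*4.2^2) = 272.4 MPa

272.4


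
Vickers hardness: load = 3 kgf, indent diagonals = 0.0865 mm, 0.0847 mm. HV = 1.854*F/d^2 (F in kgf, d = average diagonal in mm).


d_avg = (0.0865+0.0847)/2 = 0.0856 mm
HV = 1.854*3/0.0856^2 = 759

759


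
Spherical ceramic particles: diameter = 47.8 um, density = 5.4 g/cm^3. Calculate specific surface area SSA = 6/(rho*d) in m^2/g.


SSA = 6 / (5.4 * 47.8) = 0.023 m^2/g

0.023


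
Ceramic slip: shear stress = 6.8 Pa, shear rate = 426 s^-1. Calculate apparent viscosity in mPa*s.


eta = tau/gamma * 1000 = 6.8/426 * 1000 = 16.0 mPa*s

16.0


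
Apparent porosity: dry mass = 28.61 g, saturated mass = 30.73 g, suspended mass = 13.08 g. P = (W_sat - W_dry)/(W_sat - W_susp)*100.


P = (30.73 - 28.61) / (30.73 - 13.08) * 100 = 2.12 / 17.65 * 100 = 12.0%

12.0


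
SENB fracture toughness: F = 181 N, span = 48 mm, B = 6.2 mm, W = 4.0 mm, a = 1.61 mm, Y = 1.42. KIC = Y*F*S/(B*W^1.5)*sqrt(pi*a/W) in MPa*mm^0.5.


KIC = 1.42*181*48/(6.2*4.0^1.5)*sqrt(pi*1.61/4.0) = 279.69

279.69


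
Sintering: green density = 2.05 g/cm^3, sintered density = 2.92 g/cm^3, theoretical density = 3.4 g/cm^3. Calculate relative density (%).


Relative = 2.92 / 3.4 * 100 = 85.9%

85.9


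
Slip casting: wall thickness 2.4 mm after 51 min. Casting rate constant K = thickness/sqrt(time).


K = 2.4 / sqrt(51) = 2.4 / 7.1414 = 0.336 mm/min^0.5

0.336


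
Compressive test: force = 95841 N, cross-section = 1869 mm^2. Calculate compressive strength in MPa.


CS = 95841 / 1869 = 51.3 MPa

51.3


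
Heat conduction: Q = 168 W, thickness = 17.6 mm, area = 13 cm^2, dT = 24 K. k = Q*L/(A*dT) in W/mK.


k = 168*17.6/1000/(13/10000*24) = 94.77 W/mK

94.77


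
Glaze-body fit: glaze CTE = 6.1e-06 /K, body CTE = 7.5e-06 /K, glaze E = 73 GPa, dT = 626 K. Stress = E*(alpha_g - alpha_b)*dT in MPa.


Stress = 73*1000*(6.1e-06 - 7.5e-06)*626 = -64.0 MPa

-64.0


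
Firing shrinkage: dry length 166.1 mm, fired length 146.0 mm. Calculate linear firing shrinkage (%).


FS = (166.1 - 146.0) / 166.1 * 100 = 12.1%

12.1


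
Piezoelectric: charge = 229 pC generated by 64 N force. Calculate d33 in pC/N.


d33 = 229 / 64 = 3.6 pC/N

3.6


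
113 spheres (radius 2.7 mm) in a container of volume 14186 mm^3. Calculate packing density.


V_sphere = 4/3*pi*2.7^3 = 82.448 mm^3
Total V = 113*82.448 = 9316.624 mm^3
PD = 9316.624 / 14186 = 0.657

0.657


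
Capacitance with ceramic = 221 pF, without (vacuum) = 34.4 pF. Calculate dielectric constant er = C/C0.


er = 221 / 34.4 = 6.42

6.42


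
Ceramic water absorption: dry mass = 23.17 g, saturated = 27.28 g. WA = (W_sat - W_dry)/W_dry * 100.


WA = (27.28 - 23.17) / 23.17 * 100 = 17.74%

17.74


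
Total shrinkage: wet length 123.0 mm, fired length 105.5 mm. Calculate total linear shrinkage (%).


TS = (123.0 - 105.5) / 123.0 * 100 = 14.23%

14.23


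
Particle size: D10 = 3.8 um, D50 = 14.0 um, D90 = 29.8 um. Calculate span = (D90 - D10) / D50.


Span = (29.8 - 3.8) / 14.0 = 26.0 / 14.0 = 1.857

1.857


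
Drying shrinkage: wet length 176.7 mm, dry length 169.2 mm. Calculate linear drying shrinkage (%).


DS = (176.7 - 169.2) / 176.7 * 100 = 4.24%

4.24


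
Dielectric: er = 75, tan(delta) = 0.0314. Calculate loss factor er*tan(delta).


Loss = 75 * 0.0314 = 2.355

2.355


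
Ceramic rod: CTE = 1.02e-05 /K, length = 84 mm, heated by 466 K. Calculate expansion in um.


dL = 1.02e-05 * 84 * 466 * 1000 = 399.269 um

399.269


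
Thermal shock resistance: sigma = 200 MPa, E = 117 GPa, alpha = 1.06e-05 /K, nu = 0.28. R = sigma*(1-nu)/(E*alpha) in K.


R = 200*(1-0.28)/(117*1000*1.06e-05) = 116 K

116


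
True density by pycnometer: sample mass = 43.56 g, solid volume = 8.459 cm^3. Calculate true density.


TD = 43.56 / 8.459 = 5.15 g/cm^3

5.15


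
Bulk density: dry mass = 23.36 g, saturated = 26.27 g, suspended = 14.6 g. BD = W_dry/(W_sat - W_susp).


BD = 23.36 / (26.27 - 14.6) = 23.36 / 11.67 = 2.002 g/cm^3

2.002


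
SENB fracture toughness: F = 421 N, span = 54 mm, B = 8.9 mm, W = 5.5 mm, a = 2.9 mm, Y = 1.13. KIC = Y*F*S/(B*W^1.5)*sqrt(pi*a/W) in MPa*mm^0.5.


KIC = 1.13*421*54/(8.9*5.5^1.5)*sqrt(pi*2.9/5.5) = 288.01

288.01


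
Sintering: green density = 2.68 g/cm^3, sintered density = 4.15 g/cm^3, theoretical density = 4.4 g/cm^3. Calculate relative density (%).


Relative = 4.15 / 4.4 * 100 = 94.3%

94.3


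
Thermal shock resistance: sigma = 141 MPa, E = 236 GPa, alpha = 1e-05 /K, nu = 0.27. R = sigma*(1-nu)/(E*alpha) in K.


R = 141*(1-0.27)/(236*1000*1e-05) = 44 K

44


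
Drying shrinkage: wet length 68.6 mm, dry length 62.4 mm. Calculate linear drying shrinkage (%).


DS = (68.6 - 62.4) / 68.6 * 100 = 9.04%

9.04


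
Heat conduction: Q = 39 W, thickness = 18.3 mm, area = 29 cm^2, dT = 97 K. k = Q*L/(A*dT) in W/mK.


k = 39*18.3/1000/(29/10000*97) = 2.54 W/mK

2.54


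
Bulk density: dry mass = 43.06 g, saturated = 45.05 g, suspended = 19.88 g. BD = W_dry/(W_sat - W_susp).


BD = 43.06 / (45.05 - 19.88) = 43.06 / 25.17 = 1.711 g/cm^3

1.711


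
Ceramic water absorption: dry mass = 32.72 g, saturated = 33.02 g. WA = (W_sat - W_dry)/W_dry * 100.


WA = (33.02 - 32.72) / 32.72 * 100 = 0.92%

0.92


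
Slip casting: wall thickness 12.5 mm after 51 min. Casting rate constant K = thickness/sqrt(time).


K = 12.5 / sqrt(51) = 12.5 / 7.1414 = 1.75 mm/min^0.5

1.75


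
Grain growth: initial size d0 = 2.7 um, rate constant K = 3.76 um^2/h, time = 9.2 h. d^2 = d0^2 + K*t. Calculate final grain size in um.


d^2 = 2.7^2 + 3.76*9.2 = 41.882
d = sqrt(41.882) = 6.47 um

6.47


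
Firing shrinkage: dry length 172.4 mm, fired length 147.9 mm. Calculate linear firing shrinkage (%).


FS = (172.4 - 147.9) / 172.4 * 100 = 14.21%

14.21


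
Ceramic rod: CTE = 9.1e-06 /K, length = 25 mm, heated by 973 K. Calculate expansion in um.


dL = 9.1e-06 * 25 * 973 * 1000 = 221.358 um

221.358


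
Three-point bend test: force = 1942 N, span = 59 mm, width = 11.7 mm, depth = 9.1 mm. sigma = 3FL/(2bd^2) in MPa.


sigma = 3*1942*59/(2*11.7*9.1^2) = 177.4 MPa

177.4


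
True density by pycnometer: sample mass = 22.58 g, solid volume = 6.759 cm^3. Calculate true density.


TD = 22.58 / 6.759 = 3.341 g/cm^3

3.341


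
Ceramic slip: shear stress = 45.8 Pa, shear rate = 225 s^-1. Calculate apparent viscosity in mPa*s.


eta = tau/gamma * 1000 = 45.8/225 * 1000 = 203.6 mPa*s

203.6


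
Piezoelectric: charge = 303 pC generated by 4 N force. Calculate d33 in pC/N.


d33 = 303 / 4 = 75.8 pC/N

75.8


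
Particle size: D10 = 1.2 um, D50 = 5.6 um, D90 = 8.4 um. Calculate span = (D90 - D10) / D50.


Span = (8.4 - 1.2) / 5.6 = 7.2 / 5.6 = 1.286

1.286


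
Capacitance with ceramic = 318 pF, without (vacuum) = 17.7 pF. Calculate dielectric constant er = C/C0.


er = 318 / 17.7 = 17.97

17.97


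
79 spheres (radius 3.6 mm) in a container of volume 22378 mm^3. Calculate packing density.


V_sphere = 4/3*pi*3.6^3 = 195.4322 mm^3
Total V = 79*195.4322 = 15439.1438 mm^3
PD = 15439.1438 / 22378 = 0.69

0.69


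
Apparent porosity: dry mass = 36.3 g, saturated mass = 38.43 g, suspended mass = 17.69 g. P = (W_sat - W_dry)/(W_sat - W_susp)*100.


P = (38.43 - 36.3) / (38.43 - 17.69) * 100 = 2.13 / 20.74 * 100 = 10.3%

10.3


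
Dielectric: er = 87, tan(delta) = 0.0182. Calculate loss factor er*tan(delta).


Loss = 87 * 0.0182 = 1.583

1.583


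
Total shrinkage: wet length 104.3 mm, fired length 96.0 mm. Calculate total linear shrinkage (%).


TS = (104.3 - 96.0) / 104.3 * 100 = 7.96%

7.96


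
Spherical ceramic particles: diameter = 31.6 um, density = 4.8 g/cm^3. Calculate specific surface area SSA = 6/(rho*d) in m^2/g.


SSA = 6 / (4.8 * 31.6) = 0.04 m^2/g

0.04


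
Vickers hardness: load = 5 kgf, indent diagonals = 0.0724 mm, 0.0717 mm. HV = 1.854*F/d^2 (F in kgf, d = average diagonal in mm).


d_avg = (0.0724+0.0717)/2 = 0.07205 mm
HV = 1.854*5/0.07205^2 = 1786

1786


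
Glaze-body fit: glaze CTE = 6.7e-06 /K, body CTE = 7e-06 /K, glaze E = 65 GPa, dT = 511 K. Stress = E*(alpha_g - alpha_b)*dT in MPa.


Stress = 65*1000*(6.7e-06 - 7e-06)*511 = -10.0 MPa

-10.0


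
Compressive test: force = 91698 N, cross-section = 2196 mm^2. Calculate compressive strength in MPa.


CS = 91698 / 2196 = 41.8 MPa

41.8


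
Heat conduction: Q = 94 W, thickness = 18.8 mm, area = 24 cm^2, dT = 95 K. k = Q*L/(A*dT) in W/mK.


k = 94*18.8/1000/(24/10000*95) = 7.75 W/mK

7.75


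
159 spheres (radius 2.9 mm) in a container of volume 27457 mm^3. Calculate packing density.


V_sphere = 4/3*pi*2.9^3 = 102.1604 mm^3
Total V = 159*102.1604 = 16243.5036 mm^3
PD = 16243.5036 / 27457 = 0.592

0.592


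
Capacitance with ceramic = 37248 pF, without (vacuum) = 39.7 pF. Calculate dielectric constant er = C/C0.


er = 37248 / 39.7 = 938.24

938.24


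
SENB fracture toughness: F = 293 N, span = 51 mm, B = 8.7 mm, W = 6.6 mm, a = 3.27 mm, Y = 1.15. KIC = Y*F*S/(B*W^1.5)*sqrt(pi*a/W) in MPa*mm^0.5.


KIC = 1.15*293*51/(8.7*6.6^1.5)*sqrt(pi*3.27/6.6) = 145.34

145.34


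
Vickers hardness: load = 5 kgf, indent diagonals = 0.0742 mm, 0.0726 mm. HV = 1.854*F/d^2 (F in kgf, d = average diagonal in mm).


d_avg = (0.0742+0.0726)/2 = 0.0734 mm
HV = 1.854*5/0.0734^2 = 1721

1721


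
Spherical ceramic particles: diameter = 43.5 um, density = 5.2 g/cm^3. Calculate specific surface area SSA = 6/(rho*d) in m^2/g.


SSA = 6 / (5.2 * 43.5) = 0.027 m^2/g

0.027


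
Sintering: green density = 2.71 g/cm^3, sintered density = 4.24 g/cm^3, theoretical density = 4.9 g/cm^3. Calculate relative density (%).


Relative = 4.24 / 4.9 * 100 = 86.5%

86.5


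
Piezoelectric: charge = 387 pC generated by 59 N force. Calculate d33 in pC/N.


d33 = 387 / 59 = 6.6 pC/N

6.6


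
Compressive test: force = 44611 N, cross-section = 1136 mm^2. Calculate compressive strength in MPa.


CS = 44611 / 1136 = 39.3 MPa

39.3


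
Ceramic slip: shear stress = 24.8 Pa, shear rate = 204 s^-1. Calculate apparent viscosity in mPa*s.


eta = tau/gamma * 1000 = 24.8/204 * 1000 = 121.6 mPa*s

121.6


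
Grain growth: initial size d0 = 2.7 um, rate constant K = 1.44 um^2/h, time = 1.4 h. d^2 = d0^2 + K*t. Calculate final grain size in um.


d^2 = 2.7^2 + 1.44*1.4 = 9.306
d = sqrt(9.306) = 3.05 um

3.05


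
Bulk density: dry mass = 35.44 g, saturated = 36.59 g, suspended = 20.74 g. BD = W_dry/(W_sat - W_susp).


BD = 35.44 / (36.59 - 20.74) = 35.44 / 15.85 = 2.236 g/cm^3

2.236


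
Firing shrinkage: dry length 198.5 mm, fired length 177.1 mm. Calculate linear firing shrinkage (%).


FS = (198.5 - 177.1) / 198.5 * 100 = 10.78%

10.78


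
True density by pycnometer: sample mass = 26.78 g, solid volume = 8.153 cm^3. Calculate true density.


TD = 26.78 / 8.153 = 3.285 g/cm^3

3.285


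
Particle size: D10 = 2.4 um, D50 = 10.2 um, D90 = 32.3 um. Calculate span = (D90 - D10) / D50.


Span = (32.3 - 2.4) / 10.2 = 29.9 / 10.2 = 2.931

2.931


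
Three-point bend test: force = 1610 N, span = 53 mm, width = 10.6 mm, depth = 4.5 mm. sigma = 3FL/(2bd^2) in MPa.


sigma = 3*1610*53/(2*10.6*4.5^2) = 596.3 MPa

596.3


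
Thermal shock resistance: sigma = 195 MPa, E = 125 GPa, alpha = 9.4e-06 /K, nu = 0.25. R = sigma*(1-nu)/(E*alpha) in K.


R = 195*(1-0.25)/(125*1000*9.4e-06) = 124 K

124


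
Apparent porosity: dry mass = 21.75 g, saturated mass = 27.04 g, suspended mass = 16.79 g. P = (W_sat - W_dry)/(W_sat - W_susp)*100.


P = (27.04 - 21.75) / (27.04 - 16.79) * 100 = 5.29 / 10.25 * 100 = 51.6%

51.6


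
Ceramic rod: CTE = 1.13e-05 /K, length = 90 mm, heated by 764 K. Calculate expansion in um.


dL = 1.13e-05 * 90 * 764 * 1000 = 776.988 um

776.988


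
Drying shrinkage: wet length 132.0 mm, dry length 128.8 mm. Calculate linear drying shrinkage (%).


DS = (132.0 - 128.8) / 132.0 * 100 = 2.42%

2.42


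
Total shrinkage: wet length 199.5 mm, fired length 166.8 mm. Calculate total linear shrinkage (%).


TS = (199.5 - 166.8) / 199.5 * 100 = 16.39%

16.39


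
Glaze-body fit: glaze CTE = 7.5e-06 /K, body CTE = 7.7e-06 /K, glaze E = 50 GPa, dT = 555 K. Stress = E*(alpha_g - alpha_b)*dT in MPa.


Stress = 50*1000*(7.5e-06 - 7.7e-06)*555 = -5.6 MPa

-5.6
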